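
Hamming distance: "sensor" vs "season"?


Comparing character by character (same length = 6):
  Pos 0: 's' vs 's' =
  Pos 1: 'e' vs 'e' =
  Pos 2: 'n' vs 'a' !=
  Pos 3: 's' vs 's' =
  Pos 4: 'o' vs 'o' =
  Pos 5: 'r' vs 'n' !=
Hamming distance = 2


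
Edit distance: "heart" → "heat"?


Word 1: "heart" (length 5)
Word 2: "heat" (length 4)
One optimal edit sequence (insert/delete/substitute each cost 1):
  1. keep 'h'
  2. keep 'e'
  3. keep 'a'
  4. delete 'r'  (+1)
  5. keep 't'
Total edit operations: 1
Edit distance = 1


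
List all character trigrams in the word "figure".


Word: "figure" (length 6)
Number of trigrams = 6 - 3 + 1 = 4
  Position 0: "fig"
  Position 1: "igu"
  Position 2: "gur"
  Position 3: "ure"
Trigrams = "fig", "igu", "gur", "ure"


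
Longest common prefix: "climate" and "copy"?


Word 1: "climate"
Word 2: "copy"
Comparing from start:
  Pos 0: 'c' == 'c'
  Pos 1: 'l' != 'o' (stop)
LCP = "c" (length 1)


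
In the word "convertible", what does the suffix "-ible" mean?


Suffix: -ible
Example: convertible (convert + -ible)
Meaning = capable of


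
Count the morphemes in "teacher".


Word: "teacher"
Morphemes: teach + -er
Each morpheme carries meaning
= 2 morphemes


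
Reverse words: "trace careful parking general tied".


Original: "trace careful parking general tied"
Words (1..n): trace | careful | parking | general | tied
Reversed (n..1): tied | general | parking | careful | trace
Result = "tied general parking careful trace"


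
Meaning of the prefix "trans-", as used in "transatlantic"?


Prefix: trans-
Example: transatlantic = trans- + atlantic
Meaning = across


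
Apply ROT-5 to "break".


Word: "break"
Shift: 5
Each letter → (letter + shift) mod 26:
  'b' (1) + 5 = 6 → 'g'
  'r' (17) + 5 = 22 → 'w'
  'e' (4) + 5 = 9 → 'j'
  'a' (0) + 5 = 5 → 'f'
  'k' (10) + 5 = 15 → 'p'
Result = "gwjfp"


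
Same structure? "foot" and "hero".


Pattern of "foot": [0, 1, 1, 2]
Pattern of "hero": [0, 1, 2, 3]
Patterns do not match
Same pattern = No


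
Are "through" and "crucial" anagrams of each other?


Word 1: "through" → sorted: ghhortu
Word 2: "crucial" → sorted: accilru
Same letters? ghhortu != accilru
Anagram = No


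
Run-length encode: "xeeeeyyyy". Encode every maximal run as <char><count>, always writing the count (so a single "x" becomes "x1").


String: "xeeeeyyyy"
Scanning for consecutive runs:
  'x' x 1
  'e' x 4
  'y' x 4
RLE = "x1e4y4"


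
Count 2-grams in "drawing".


Word: "drawing" (length 7)
Number of 2-grams = length - 2 + 1 = 7 - 2 + 1
= 6


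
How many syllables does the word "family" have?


Word: "family"
Syllable breakdown: fam-i-ly
Counting: 3 parts
= 3 syllables


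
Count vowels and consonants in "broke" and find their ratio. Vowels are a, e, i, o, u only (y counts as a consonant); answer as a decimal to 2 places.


Word: "broke"
Vowels (a,e,i,o,u): 2
Consonants: 3
Ratio = 2/3
= 0.67


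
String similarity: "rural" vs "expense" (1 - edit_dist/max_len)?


Word 1: "rural" (length 5)
Word 2: "expense" (length 7)
One optimal edit sequence:
  1. insert 'e'  (+1)
  2. insert 'x'  (+1)
  3. substitute 'r' -> 'p'  (+1)
  4. substitute 'u' -> 'e'  (+1)
  5. substitute 'r' -> 'n'  (+1)
  6. substitute 'a' -> 's'  (+1)
  7. substitute 'l' -> 'e'  (+1)
Edit distance = 7
Max length = max(5, 7) = 7
Similarity = 1 - 7/7
= 0.0000


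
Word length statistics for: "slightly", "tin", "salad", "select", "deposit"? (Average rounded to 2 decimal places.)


Lengths: "slightly"=8, "tin"=3, "salad"=5, "select"=6, "deposit"=7
Sum = 29, Count = 5
Average = 29/5 = 5.80
= avg=5.80, min=3, max=8


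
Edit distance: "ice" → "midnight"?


Word 1: "ice" (length 3)
Word 2: "midnight" (length 8)
One optimal edit sequence (insert/delete/substitute each cost 1):
  1. insert 'm'  (+1)
  2. insert 'i'  (+1)
  3. insert 'd'  (+1)
  4. insert 'n'  (+1)
  5. keep 'i'
  6. insert 'g'  (+1)
  7. substitute 'c' -> 'h'  (+1)
  8. substitute 'e' -> 't'  (+1)
Total edit operations: 7
Edit distance = 7


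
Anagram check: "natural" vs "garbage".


Word 1: "natural" → sorted: aalnrtu
Word 2: "garbage" → sorted: aabeggr
Same letters? aalnrtu != aabeggr
Anagram = No


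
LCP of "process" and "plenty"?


Word 1: "process"
Word 2: "plenty"
Comparing from start:
  Pos 0: 'p' == 'p'
  Pos 1: 'r' != 'l' (stop)
LCP = "p" (length 1)


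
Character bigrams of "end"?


Word: "end" (length 3)
Number of bigrams = 3 - 2 + 1 = 2
  Position 0: "en"
  Position 1: "nd"
Bigrams = "en", "nd"


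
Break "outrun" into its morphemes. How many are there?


Word: "outrun"
Morphemes: out- | run
Each morpheme carries meaning
= 2 morphemes


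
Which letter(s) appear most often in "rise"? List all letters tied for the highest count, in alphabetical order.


Word: "rise"
Letter counts:
  'e': 1
  'i': 1
  'r': 1
  's': 1
Maximum count = 1
Most frequent = 'e', 'i', 'r', 's' (1 time each)


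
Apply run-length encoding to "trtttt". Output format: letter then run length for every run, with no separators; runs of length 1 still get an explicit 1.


String: "trtttt"
Scanning for consecutive runs:
  't' x 1
  'r' x 1
  't' x 4
RLE = "t1r1t4"


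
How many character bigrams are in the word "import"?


Word: "import" (length 6)
Number of 2-grams = length - 2 + 1 = 6 - 2 + 1
= 5


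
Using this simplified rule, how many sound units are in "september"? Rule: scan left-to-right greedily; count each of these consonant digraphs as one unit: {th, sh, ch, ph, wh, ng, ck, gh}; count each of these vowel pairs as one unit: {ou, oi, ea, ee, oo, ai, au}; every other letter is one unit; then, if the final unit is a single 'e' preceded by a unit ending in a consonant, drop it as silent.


Word: "september" (9 letters)
Left-to-right scan:
  (1) 's' (letter)
  (2) 'e' (letter)
  (3) 'p' (letter)
  (4) 't' (letter)
  (5) 'e' (letter)
  (6) 'm' (letter)
  (7) 'b' (letter)
  (8) 'e' (letter)
  (9) 'r' (letter)
Units from scan: 9
Sound units = 9 units


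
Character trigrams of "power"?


Word: "power" (length 5)
Number of trigrams = 5 - 3 + 1 = 3
  Position 0: "pow"
  Position 1: "owe"
  Position 2: "wer"
Trigrams = "pow", "owe", "wer"


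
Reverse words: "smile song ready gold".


Original: "smile song ready gold"
Words (1..n): smile | song | ready | gold
Reversed (n..1): gold | ready | song | smile
Result = "gold ready song smile"


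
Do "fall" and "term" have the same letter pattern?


Pattern of "fall": [0, 1, 2, 2]
Pattern of "term": [0, 1, 2, 3]
Patterns do not match
Same pattern = No


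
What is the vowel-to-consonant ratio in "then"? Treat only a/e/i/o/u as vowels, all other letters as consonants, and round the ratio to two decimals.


Word: "then"
Vowels (a,e,i,o,u): 1
Consonants: 3
Ratio = 1/3
= 0.33


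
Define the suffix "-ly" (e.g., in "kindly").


Suffix: -ly
Example: kindly = kind + -ly
Meaning = in a manner


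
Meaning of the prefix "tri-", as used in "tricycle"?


Prefix: tri-
Example: tricycle (tri- + cycle)
Meaning = three


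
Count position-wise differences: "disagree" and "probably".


Comparing character by character (same length = 8):
  Pos 0: 'd' vs 'p' !=
  Pos 1: 'i' vs 'r' !=
  Pos 2: 's' vs 'o' !=
  Pos 3: 'a' vs 'b' !=
  Pos 4: 'g' vs 'a' !=
  Pos 5: 'r' vs 'b' !=
  Pos 6: 'e' vs 'l' !=
  Pos 7: 'e' vs 'y' !=
Hamming distance = 8


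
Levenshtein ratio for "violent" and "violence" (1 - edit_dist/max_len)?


Word 1: "violent" (length 7)
Word 2: "violence" (length 8)
One optimal edit sequence:
  1. keep 'v'
  2. keep 'i'
  3. keep 'o'
  4. keep 'l'
  5. keep 'e'
  6. keep 'n'
  7. insert 'c'  (+1)
  8. substitute 't' -> 'e'  (+1)
Edit distance = 2
Max length = max(7, 8) = 8
Similarity = 1 - 2/8
= 0.7500


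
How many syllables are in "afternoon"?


Word: "afternoon"
Syllable breakdown: af-ter-noon
Counting: 3 parts
= 3 syllables


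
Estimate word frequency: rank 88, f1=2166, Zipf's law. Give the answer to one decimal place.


Zipf's law: f(r) = f(1) / r
f(1) = 2166
f(88) = 2166 / 88
= 24.6 occurrences


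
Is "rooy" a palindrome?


Word: "rooy"
Reversed: "yoor"
Forward == Backward? rooy != yoor
Palindrome = No


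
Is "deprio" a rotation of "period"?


Word: "period", Candidate: "deprio"
Method: check if candidate is substring of word+word
"periodperiod" contains "deprio"? No
Is rotation = No


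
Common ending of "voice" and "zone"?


Word 1: "voice"
Word 2: "zone"
Comparing from end:
  Pos -1: 'e' == 'e'
  Pos -2: 'c' != 'n' (stop)
LCS = "e" (length 1)


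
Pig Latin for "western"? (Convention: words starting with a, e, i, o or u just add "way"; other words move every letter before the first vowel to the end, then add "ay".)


Word: "western"
Starts with consonant(s) → move to end, add 'ay'
Consonant cluster: "w"
Pig Latin = "esternway"


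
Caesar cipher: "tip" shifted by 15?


Word: "tip"
Shift: 15
Each letter → (letter + shift) mod 26:
  't' (19) + 15 = 8 → 'i'
  'i' (8) + 15 = 23 → 'x'
  'p' (15) + 15 = 4 → 'e'
Result = "ixe"


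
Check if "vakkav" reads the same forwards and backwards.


Word: "vakkav"
Reversed: "vakkav"
Forward == Backward? vakkav == vakkav
Palindrome = Yes


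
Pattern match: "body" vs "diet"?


Pattern of "body": [0, 1, 2, 3]
Pattern of "diet": [0, 1, 2, 3]
Patterns match
Same pattern = Yes


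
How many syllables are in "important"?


Word: "important"
Syllable breakdown: im / por / tant
Counting: 3 parts
= 3 syllables


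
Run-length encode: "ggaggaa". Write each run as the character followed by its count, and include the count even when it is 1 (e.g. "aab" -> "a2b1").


String: "ggaggaa"
Scanning for consecutive runs:
  'g' x 2
  'a' x 1
  'g' x 2
  'a' x 2
RLE = "g2a1g2a2"


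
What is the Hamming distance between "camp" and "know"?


Comparing character by character (same length = 4):
  Pos 0: 'c' vs 'k' !=
  Pos 1: 'a' vs 'n' !=
  Pos 2: 'm' vs 'o' !=
  Pos 3: 'p' vs 'w' !=
Hamming distance = 4


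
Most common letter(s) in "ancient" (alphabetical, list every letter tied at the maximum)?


Word: "ancient"
Letter counts:
  'a': 1
  'c': 1
  'e': 1
  'i': 1
  'n': 2
  't': 1
Maximum count = 2
Most frequent = 'n' (2 times each)


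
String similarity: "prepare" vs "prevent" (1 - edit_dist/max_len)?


Word 1: "prepare" (length 7)
Word 2: "prevent" (length 7)
One optimal edit sequence:
  1. keep 'p'
  2. keep 'r'
  3. keep 'e'
  4. substitute 'p' -> 'v'  (+1)
  5. substitute 'a' -> 'e'  (+1)
  6. substitute 'r' -> 'n'  (+1)
  7. substitute 'e' -> 't'  (+1)
Edit distance = 4
Max length = max(7, 7) = 7
Similarity = 1 - 4/7
= 0.4286


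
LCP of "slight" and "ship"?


Word 1: "slight"
Word 2: "ship"
Comparing from start:
  Pos 0: 's' == 's'
  Pos 1: 'l' != 'h' (stop)
LCP = "s" (length 1)


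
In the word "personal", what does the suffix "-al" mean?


Suffix: -al
Example: personal (person + -al)
Meaning = relating to


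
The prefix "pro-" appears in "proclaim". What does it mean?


Prefix: pro-
Example: proclaim (pro- + claim)
Meaning = forward / in favor of


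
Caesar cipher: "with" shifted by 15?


Word: "with"
Shift: 15
Each letter → (letter + shift) mod 26:
  'w' (22) + 15 = 11 → 'l'
  'i' (8) + 15 = 23 → 'x'
  't' (19) + 15 = 8 → 'i'
  'h' (7) + 15 = 22 → 'w'
Result = "lxiw"


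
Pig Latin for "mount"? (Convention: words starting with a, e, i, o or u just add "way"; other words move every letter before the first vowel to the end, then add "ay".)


Word: "mount"
Starts with consonant(s) → move to end, add 'ay'
Consonant cluster: "m"
Pig Latin = "ountmay"


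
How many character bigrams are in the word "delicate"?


Word: "delicate" (length 8)
Number of 2-grams = length - 2 + 1 = 8 - 2 + 1
= 7


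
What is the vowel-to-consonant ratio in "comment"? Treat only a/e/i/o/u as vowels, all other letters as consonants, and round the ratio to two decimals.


Word: "comment"
Vowels (a,e,i,o,u): 2
Consonants: 5
Ratio = 2/5
= 0.40


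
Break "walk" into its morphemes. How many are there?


Word: "walk"
Morphemes: walk
Each morpheme carries meaning
= 1 morpheme


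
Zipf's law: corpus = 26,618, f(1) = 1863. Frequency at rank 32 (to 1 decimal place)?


Zipf's law: f(r) = f(1) / r
f(1) = 1863
f(32) = 1863 / 32
= 58.2 occurrences


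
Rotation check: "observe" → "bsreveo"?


Word: "observe", Candidate: "bsreveo"
Method: check if candidate is substring of word+word
"observeobserve" contains "bsreveo"? No
Is rotation = No


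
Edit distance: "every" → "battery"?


Word 1: "every" (length 5)
Word 2: "battery" (length 7)
One optimal edit sequence (insert/delete/substitute each cost 1):
  1. insert 'b'  (+1)
  2. insert 'a'  (+1)
  3. substitute 'e' -> 't'  (+1)
  4. substitute 'v' -> 't'  (+1)
  5. keep 'e'
  6. keep 'r'
  7. keep 'y'
Total edit operations: 4
Edit distance = 4


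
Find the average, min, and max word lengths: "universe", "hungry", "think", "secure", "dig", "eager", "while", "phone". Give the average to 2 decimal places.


Lengths: "universe"=8, "hungry"=6, "think"=5, "secure"=6, "dig"=3, "eager"=5, "while"=5, "phone"=5
Sum = 43, Count = 8
Average = 43/8 = 5.38
= avg=5.38, min=3, max=8


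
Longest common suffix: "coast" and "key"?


Word 1: "coast"
Word 2: "key"
Comparing from end:
  Pos -1: 't' != 'y' (stop)
LCS = "" (length 0)


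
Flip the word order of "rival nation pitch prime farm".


Original: "rival nation pitch prime farm"
Words (1..n): rival | nation | pitch | prime | farm
Reversed (n..1): farm | prime | pitch | nation | rival
Result = "farm prime pitch nation rival"


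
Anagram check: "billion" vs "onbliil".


Word 1: "billion" → sorted: biillno
Word 2: "onbliil" → sorted: biillno
Same letters? biillno == biillno
Anagram = Yes


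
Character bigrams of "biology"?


Word: "biology" (length 7)
Number of bigrams = 7 - 2 + 1 = 6
  Position 0: "bi"
  Position 1: "io"
  Position 2: "ol"
  Position 3: "lo"
  Position 4: "og"
  Position 5: "gy"
Bigrams = "bi", "io", "ol", "lo", "og", "gy"


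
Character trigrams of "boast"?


Word: "boast" (length 5)
Number of trigrams = 5 - 3 + 1 = 3
  Position 0: "boa"
  Position 1: "oas"
  Position 2: "ast"
Trigrams = "boa", "oas", "ast"


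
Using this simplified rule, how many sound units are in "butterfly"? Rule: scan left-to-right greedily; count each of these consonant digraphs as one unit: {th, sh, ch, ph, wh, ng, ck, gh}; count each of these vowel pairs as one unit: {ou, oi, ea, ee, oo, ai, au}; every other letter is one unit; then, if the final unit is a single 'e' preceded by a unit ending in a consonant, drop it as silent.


Word: "butterfly" (9 letters)
Left-to-right scan:
  (1) 'b' (letter)
  (2) 'u' (letter)
  (3) 't' (letter)
  (4) 't' (letter)
  (5) 'e' (letter)
  (6) 'r' (letter)
  (7) 'f' (letter)
  (8) 'l' (letter)
  (9) 'y' (letter)
Units from scan: 9
Sound units = 9 units


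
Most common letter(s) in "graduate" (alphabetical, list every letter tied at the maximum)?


Word: "graduate"
Letter counts:
  'a': 2
  'd': 1
  'e': 1
  'g': 1
  'r': 1
  't': 1
  'u': 1
Maximum count = 2
Most frequent = 'a' (2 times each)


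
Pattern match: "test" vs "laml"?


Pattern of "test": [0, 1, 2, 0]
Pattern of "laml": [0, 1, 2, 0]
Patterns match
Same pattern = Yes


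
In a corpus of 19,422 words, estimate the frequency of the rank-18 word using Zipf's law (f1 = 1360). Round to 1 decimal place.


Zipf's law: f(r) = f(1) / r
f(1) = 1360
f(18) = 1360 / 18
= 75.6 occurrences


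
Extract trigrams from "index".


Word: "index" (length 5)
Number of trigrams = 5 - 3 + 1 = 3
  Position 0: "ind"
  Position 1: "nde"
  Position 2: "dex"
Trigrams = "ind", "nde", "dex"


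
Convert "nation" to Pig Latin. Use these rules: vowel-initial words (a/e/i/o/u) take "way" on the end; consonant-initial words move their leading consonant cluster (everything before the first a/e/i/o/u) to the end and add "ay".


Word: "nation"
Starts with consonant(s) → move to end, add 'ay'
Consonant cluster: "n"
Pig Latin = "ationnay"


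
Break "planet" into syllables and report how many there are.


Word: "planet"
Syllable breakdown: plan-et
Counting: 2 parts
= 2 syllables


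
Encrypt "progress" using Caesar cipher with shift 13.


Word: "progress"
Shift: 13
Each letter → (letter + shift) mod 26:
  'p' (15) + 13 = 2 → 'c'
  'r' (17) + 13 = 4 → 'e'
  'o' (14) + 13 = 1 → 'b'
  'g' (6) + 13 = 19 → 't'
  'r' (17) + 13 = 4 → 'e'
  'e' (4) + 13 = 17 → 'r'
  's' (18) + 13 = 5 → 'f'
  's' (18) + 13 = 5 → 'f'
Result = "cebterff"


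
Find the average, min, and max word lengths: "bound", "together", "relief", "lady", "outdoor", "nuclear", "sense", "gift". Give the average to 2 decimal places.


Lengths: "bound"=5, "together"=8, "relief"=6, "lady"=4, "outdoor"=7, "nuclear"=7, "sense"=5, "gift"=4
Sum = 46, Count = 8
Average = 46/8 = 5.75
= avg=5.75, min=4, max=8


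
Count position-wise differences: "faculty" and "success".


Comparing character by character (same length = 7):
  Pos 0: 'f' vs 's' !=
  Pos 1: 'a' vs 'u' !=
  Pos 2: 'c' vs 'c' =
  Pos 3: 'u' vs 'c' !=
  Pos 4: 'l' vs 'e' !=
  Pos 5: 't' vs 's' !=
  Pos 6: 'y' vs 's' !=
Hamming distance = 6


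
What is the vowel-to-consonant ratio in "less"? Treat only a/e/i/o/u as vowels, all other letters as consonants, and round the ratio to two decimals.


Word: "less"
Vowels (a,e,i,o,u): 1
Consonants: 3
Ratio = 1/3
= 0.33


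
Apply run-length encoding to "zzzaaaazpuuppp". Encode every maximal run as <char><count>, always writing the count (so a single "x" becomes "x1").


String: "zzzaaaazpuuppp"
Scanning for consecutive runs:
  'z' x 3
  'a' x 4
  'z' x 1
  'p' x 1
  'u' x 2
  'p' x 3
RLE = "z3a4z1p1u2p3"


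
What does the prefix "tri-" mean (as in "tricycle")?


Prefix: tri-
Example: tricycle = tri- + cycle
Meaning = three


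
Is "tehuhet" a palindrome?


Word: "tehuhet"
Reversed: "tehuhet"
Forward == Backward? tehuhet == tehuhet
Palindrome = Yes


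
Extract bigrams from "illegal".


Word: "illegal" (length 7)
Number of bigrams = 7 - 2 + 1 = 6
  Position 0: "il"
  Position 1: "ll"
  Position 2: "le"
  Position 3: "eg"
  Position 4: "ga"
  Position 5: "al"
Bigrams = "il", "ll", "le", "eg", "ga", "al"


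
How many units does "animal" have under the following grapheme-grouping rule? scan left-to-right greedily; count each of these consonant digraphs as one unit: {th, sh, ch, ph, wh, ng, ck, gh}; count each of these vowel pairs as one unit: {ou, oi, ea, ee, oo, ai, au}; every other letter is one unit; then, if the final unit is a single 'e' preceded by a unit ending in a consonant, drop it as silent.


Word: "animal" (6 letters)
Left-to-right scan:
  1. 'a' (letter)
  2. 'n' (letter)
  3. 'i' (letter)
  4. 'm' (letter)
  5. 'a' (letter)
  6. 'l' (letter)
Units from scan: 6
Sound units = 6 units


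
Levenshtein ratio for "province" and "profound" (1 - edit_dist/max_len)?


Word 1: "province" (length 8)
Word 2: "profound" (length 8)
One optimal edit sequence:
  1. keep 'p'
  2. keep 'r'
  3. keep 'o'
  4. substitute 'v' -> 'f'  (+1)
  5. substitute 'i' -> 'o'  (+1)
  6. substitute 'n' -> 'u'  (+1)
  7. substitute 'c' -> 'n'  (+1)
  8. substitute 'e' -> 'd'  (+1)
Edit distance = 5
Max length = max(8, 8) = 8
Similarity = 1 - 5/8
= 0.3750


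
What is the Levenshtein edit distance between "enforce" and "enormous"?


Word 1: "enforce" (length 7)
Word 2: "enormous" (length 8)
One optimal edit sequence (insert/delete/substitute each cost 1):
  1. keep 'e'
  2. keep 'n'
  3. delete 'f'  (+1)
  4. keep 'o'
  5. keep 'r'
  6. insert 'm'  (+1)
  7. insert 'o'  (+1)
  8. substitute 'c' -> 'u'  (+1)
  9. substitute 'e' -> 's'  (+1)
Total edit operations: 5
Edit distance = 5


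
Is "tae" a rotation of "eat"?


Word: "eat", Candidate: "tae"
Method: check if candidate is substring of word+word
"eateat" contains "tae"? No
Is rotation = No


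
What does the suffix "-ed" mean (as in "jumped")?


Suffix: -ed
As in: jumped -> jump + -ed
Meaning = past tense


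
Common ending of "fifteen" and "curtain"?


Word 1: "fifteen"
Word 2: "curtain"
Comparing from end:
  Pos -1: 'n' == 'n'
  Pos -2: 'e' != 'i' (stop)
LCS = "n" (length 1)


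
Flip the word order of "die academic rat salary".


Original: "die academic rat salary"
Words (1..n): die | academic | rat | salary
Reversed (n..1): salary | rat | academic | die
Result = "salary rat academic die"


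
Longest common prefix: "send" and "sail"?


Word 1: "send"
Word 2: "sail"
Comparing from start:
  Pos 0: 's' == 's'
  Pos 1: 'e' != 'a' (stop)
LCP = "s" (length 1)


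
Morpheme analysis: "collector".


Word: "collector"
Morphemes: collect + -or
Each morpheme carries meaning
= 2 morphemes


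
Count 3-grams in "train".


Word: "train" (length 5)
Number of 3-grams = length - 3 + 1 = 5 - 3 + 1
= 3


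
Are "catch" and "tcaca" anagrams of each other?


Word 1: "catch" → sorted: accht
Word 2: "tcaca" → sorted: aacct
Same letters? accht != aacct
Anagram = No


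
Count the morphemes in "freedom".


Word: "freedom"
Morphemes: free / -dom
Each morpheme carries meaning
= 2 morphemes


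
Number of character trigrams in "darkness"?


Word: "darkness" (length 8)
Number of 3-grams = length - 3 + 1 = 8 - 3 + 1
= 6


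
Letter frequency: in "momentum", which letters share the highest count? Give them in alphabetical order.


Word: "momentum"
Letter counts:
  'e': 1
  'm': 3
  'n': 1
  'o': 1
  't': 1
  'u': 1
Maximum count = 3
Most frequent = 'm' (3 times each)


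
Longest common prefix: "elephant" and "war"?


Word 1: "elephant"
Word 2: "war"
Comparing from start:
  Pos 0: 'e' != 'w' (stop)
LCP = "" (length 0)


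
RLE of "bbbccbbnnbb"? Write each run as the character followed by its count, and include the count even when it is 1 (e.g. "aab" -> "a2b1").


String: "bbbccbbnnbb"
Scanning for consecutive runs:
  'b' x 3
  'c' x 2
  'b' x 2
  'n' x 2
  'b' x 2
RLE = "b3c2b2n2b2"


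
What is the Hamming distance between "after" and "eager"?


Comparing character by character (same length = 5):
  Pos 0: 'a' vs 'e' !=
  Pos 1: 'f' vs 'a' !=
  Pos 2: 't' vs 'g' !=
  Pos 3: 'e' vs 'e' =
  Pos 4: 'r' vs 'r' =
Hamming distance = 3


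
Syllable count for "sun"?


Word: "sun"
Syllable breakdown: sun
Counting: 1 part
= 1 syllable


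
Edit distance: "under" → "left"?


Word 1: "under" (length 5)
Word 2: "left" (length 4)
One optimal edit sequence (insert/delete/substitute each cost 1):
  1. delete 'u'  (+1)
  2. substitute 'n' -> 'l'  (+1)
  3. substitute 'd' -> 'e'  (+1)
  4. substitute 'e' -> 'f'  (+1)
  5. substitute 'r' -> 't'  (+1)
Total edit operations: 5
Edit distance = 5


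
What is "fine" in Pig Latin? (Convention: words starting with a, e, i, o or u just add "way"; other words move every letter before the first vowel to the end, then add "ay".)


Word: "fine"
Starts with consonant(s) → move to end, add 'ay'
Consonant cluster: "f"
Pig Latin = "inefay"


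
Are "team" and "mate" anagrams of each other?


Word 1: "team" → sorted: aemt
Word 2: "mate" → sorted: aemt
Same letters? aemt == aemt
Anagram = Yes


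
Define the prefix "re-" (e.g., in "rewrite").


Prefix: re-
As in: rewrite -> re- + write
Meaning = again


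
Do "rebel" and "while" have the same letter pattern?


Pattern of "rebel": [0, 1, 2, 1, 3]
Pattern of "while": [0, 1, 2, 3, 4]
Patterns do not match
Same pattern = No


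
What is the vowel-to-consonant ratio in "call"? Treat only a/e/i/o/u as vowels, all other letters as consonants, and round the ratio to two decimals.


Word: "call"
Vowels (a,e,i,o,u): 1
Consonants: 3
Ratio = 1/3
= 0.33


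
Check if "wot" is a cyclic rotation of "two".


Word: "two", Candidate: "wot"
Method: check if candidate is substring of word+word
"twotwo" contains "wot"? Yes
Is rotation = Yes


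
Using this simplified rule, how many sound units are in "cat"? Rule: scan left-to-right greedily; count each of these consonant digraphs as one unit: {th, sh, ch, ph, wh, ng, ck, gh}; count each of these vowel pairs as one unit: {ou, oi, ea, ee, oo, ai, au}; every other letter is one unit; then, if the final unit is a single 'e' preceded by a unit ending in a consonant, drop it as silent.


Word: "cat" (3 letters)
Left-to-right scan:
  1. 'c' (letter)
  2. 'a' (letter)
  3. 't' (letter)
Units from scan: 3
Sound units = 3 units


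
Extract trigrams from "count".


Word: "count" (length 5)
Number of trigrams = 5 - 3 + 1 = 3
  Position 0: "cou"
  Position 1: "oun"
  Position 2: "unt"
Trigrams = "cou", "oun", "unt"


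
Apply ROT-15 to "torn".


Word: "torn"
Shift: 15
Each letter → (letter + shift) mod 26:
  't' (19) + 15 = 8 → 'i'
  'o' (14) + 15 = 3 → 'd'
  'r' (17) + 15 = 6 → 'g'
  'n' (13) + 15 = 2 → 'c'
Result = "idgc"


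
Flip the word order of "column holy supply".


Original: "column holy supply"
Words (1..n): column | holy | supply
Reversed (n..1): supply | holy | column
Result = "supply holy column"


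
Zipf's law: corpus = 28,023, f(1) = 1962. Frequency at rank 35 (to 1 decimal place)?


Zipf's law: f(r) = f(1) / r
f(1) = 1962
f(35) = 1962 / 35
= 56.1 occurrences


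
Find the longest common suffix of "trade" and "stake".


Word 1: "trade"
Word 2: "stake"
Comparing from end:
  Pos -1: 'e' == 'e'
  Pos -2: 'd' != 'k' (stop)
LCS = "e" (length 1)


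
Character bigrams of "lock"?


Word: "lock" (length 4)
Number of bigrams = 4 - 2 + 1 = 3
  Position 0: "lo"
  Position 1: "oc"
  Position 2: "ck"
Bigrams = "lo", "oc", "ck"


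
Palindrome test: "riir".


Word: "riir"
Reversed: "riir"
Forward == Backward? riir == riir
Palindrome = Yes


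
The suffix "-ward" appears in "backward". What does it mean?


Suffix: -ward
As in: backward -> back + -ward
Meaning = in the direction of


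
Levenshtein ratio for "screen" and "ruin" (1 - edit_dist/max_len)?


Word 1: "screen" (length 6)
Word 2: "ruin" (length 4)
One optimal edit sequence:
  1. delete 's'  (+1)
  2. delete 'c'  (+1)
  3. keep 'r'
  4. substitute 'e' -> 'u'  (+1)
  5. substitute 'e' -> 'i'  (+1)
  6. keep 'n'
Edit distance = 4
Max length = max(6, 4) = 6
Similarity = 1 - 4/6
= 0.3333


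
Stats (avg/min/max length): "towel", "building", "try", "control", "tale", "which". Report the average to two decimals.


Lengths: "towel"=5, "building"=8, "try"=3, "control"=7, "tale"=4, "which"=5
Sum = 32, Count = 6
Average = 32/6 = 5.33
= avg=5.33, min=3, max=8


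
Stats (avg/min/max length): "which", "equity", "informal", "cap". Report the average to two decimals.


Lengths: "which"=5, "equity"=6, "informal"=8, "cap"=3
Sum = 22, Count = 4
Average = 22/4 = 5.50
= avg=5.50, min=3, max=8


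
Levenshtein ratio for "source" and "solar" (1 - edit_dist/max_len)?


Word 1: "source" (length 6)
Word 2: "solar" (length 5)
One optimal edit sequence:
  1. keep 's'
  2. keep 'o'
  3. delete 'u'  (+1)
  4. substitute 'r' -> 'l'  (+1)
  5. substitute 'c' -> 'a'  (+1)
  6. substitute 'e' -> 'r'  (+1)
Edit distance = 4
Max length = max(6, 5) = 6
Similarity = 1 - 4/6
= 0.3333


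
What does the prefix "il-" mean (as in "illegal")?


Prefix: il-
Example: illegal = il- + legal
Meaning = not


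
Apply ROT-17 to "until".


Word: "until"
Shift: 17
Each letter → (letter + shift) mod 26:
  'u' (20) + 17 = 11 → 'l'
  'n' (13) + 17 = 4 → 'e'
  't' (19) + 17 = 10 → 'k'
  'i' (8) + 17 = 25 → 'z'
  'l' (11) + 17 = 2 → 'c'
Result = "lekzc"


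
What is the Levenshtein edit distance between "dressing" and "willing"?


Word 1: "dressing" (length 8)
Word 2: "willing" (length 7)
One optimal edit sequence (insert/delete/substitute each cost 1):
  1. delete 'd'  (+1)
  2. substitute 'r' -> 'w'  (+1)
  3. substitute 'e' -> 'i'  (+1)
  4. substitute 's' -> 'l'  (+1)
  5. substitute 's' -> 'l'  (+1)
  6. keep 'i'
  7. keep 'n'
  8. keep 'g'
Total edit operations: 5
Edit distance = 5


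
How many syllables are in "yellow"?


Word: "yellow"
Syllable breakdown: yel-low
Counting: 2 parts
= 2 syllables


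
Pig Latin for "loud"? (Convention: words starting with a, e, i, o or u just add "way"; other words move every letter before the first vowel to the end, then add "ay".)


Word: "loud"
Starts with consonant(s) → move to end, add 'ay'
Consonant cluster: "l"
Pig Latin = "oudlay"


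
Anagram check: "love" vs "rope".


Word 1: "love" → sorted: elov
Word 2: "rope" → sorted: eopr
Same letters? elov != eopr
Anagram = No


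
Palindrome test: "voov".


Word: "voov"
Reversed: "voov"
Forward == Backward? voov == voov
Palindrome = Yes


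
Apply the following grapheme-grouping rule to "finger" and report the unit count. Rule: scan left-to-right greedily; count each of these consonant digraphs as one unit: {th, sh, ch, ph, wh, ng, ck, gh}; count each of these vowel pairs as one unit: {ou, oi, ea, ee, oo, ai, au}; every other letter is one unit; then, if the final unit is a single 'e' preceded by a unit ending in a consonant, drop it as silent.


Word: "finger" (6 letters)
Left-to-right scan:
  1. 'f' (letter)
  2. 'i' (letter)
  3. 'ng' (digraph)
  4. 'e' (letter)
  5. 'r' (letter)
Units from scan: 5
Sound units = 5 units


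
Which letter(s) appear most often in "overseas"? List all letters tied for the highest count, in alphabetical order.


Word: "overseas"
Letter counts:
  'a': 1
  'e': 2
  'o': 1
  'r': 1
  's': 2
  'v': 1
Maximum count = 2
Most frequent = 'e', 's' (2 times each)


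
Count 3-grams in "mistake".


Word: "mistake" (length 7)
Number of 3-grams = length - 3 + 1 = 7 - 3 + 1
= 5


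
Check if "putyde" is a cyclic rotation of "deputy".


Word: "deputy", Candidate: "putyde"
Method: check if candidate is substring of word+word
"deputydeputy" contains "putyde"? Yes
Is rotation = Yes


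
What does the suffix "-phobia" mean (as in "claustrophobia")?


Suffix: -phobia
Example: claustrophobia (claustro- + -phobia)
Meaning = fear of


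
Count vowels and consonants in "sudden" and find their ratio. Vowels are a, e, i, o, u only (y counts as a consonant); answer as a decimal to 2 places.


Word: "sudden"
Vowels (a,e,i,o,u): 2
Consonants: 4
Ratio = 2/4
= 0.50


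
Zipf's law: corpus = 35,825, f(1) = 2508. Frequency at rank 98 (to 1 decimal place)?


Zipf's law: f(r) = f(1) / r
f(1) = 2508
f(98) = 2508 / 98
= 25.6 occurrences


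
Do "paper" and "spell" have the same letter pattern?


Pattern of "paper": [0, 1, 0, 2, 3]
Pattern of "spell": [0, 1, 2, 3, 3]
Patterns do not match
Same pattern = No


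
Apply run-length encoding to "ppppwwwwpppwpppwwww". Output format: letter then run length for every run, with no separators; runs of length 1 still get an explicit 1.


String: "ppppwwwwpppwpppwwww"
Scanning for consecutive runs:
  'p' x 4
  'w' x 4
  'p' x 3
  'w' x 1
  'p' x 3
  'w' x 4
RLE = "p4w4p3w1p3w4"


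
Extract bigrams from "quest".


Word: "quest" (length 5)
Number of bigrams = 5 - 2 + 1 = 4
  Position 0: "qu"
  Position 1: "ue"
  Position 2: "es"
  Position 3: "st"
Bigrams = "qu", "ue", "es", "st"


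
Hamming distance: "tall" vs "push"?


Comparing character by character (same length = 4):
  Pos 0: 't' vs 'p' !=
  Pos 1: 'a' vs 'u' !=
  Pos 2: 'l' vs 's' !=
  Pos 3: 'l' vs 'h' !=
Hamming distance = 4


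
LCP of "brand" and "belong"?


Word 1: "brand"
Word 2: "belong"
Comparing from start:
  Pos 0: 'b' == 'b'
  Pos 1: 'r' != 'e' (stop)
LCP = "b" (length 1)


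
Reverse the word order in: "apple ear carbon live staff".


Original: "apple ear carbon live staff"
Words (1..n): apple | ear | carbon | live | staff
Reversed (n..1): staff | live | carbon | ear | apple
Result = "staff live carbon ear apple"


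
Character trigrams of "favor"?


Word: "favor" (length 5)
Number of trigrams = 5 - 3 + 1 = 3
  Position 0: "fav"
  Position 1: "avo"
  Position 2: "vor"
Trigrams = "fav", "avo", "vor"


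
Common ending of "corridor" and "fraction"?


Word 1: "corridor"
Word 2: "fraction"
Comparing from end:
  Pos -1: 'r' != 'n' (stop)
LCS = "" (length 0)


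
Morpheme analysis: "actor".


Word: "actor"
Morphemes: act | -or
Each morpheme carries meaning
= 2 morphemes


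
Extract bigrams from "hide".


Word: "hide" (length 4)
Number of bigrams = 4 - 2 + 1 = 3
  Position 0: "hi"
  Position 1: "id"
  Position 2: "de"
Bigrams = "hi", "id", "de"


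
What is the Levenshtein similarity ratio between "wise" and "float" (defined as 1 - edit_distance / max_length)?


Word 1: "wise" (length 4)
Word 2: "float" (length 5)
One optimal edit sequence:
  1. insert 'f'  (+1)
  2. substitute 'w' -> 'l'  (+1)
  3. substitute 'i' -> 'o'  (+1)
  4. substitute 's' -> 'a'  (+1)
  5. substitute 'e' -> 't'  (+1)
Edit distance = 5
Max length = max(4, 5) = 5
Similarity = 1 - 5/5
= 0.0000


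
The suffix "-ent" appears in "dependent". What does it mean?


Suffix: -ent
Example: dependent = depend + -ent
Meaning = one who / that which


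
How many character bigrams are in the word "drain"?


Word: "drain" (length 5)
Number of 2-grams = length - 2 + 1 = 5 - 2 + 1
= 4


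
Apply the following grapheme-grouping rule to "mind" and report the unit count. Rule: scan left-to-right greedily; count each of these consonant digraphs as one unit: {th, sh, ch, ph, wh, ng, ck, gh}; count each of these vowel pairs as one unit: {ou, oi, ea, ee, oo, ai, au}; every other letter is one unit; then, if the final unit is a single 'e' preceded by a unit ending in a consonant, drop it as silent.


Word: "mind" (4 letters)
Left-to-right scan:
  (1) 'm' (letter)
  (2) 'i' (letter)
  (3) 'n' (letter)
  (4) 'd' (letter)
Units from scan: 4
Sound units = 4 units


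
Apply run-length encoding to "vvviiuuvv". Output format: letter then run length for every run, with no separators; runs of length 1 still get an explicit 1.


String: "vvviiuuvv"
Scanning for consecutive runs:
  'v' x 3
  'i' x 2
  'u' x 2
  'v' x 2
RLE = "v3i2u2v2"


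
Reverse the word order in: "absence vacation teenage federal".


Original: "absence vacation teenage federal"
Words (1..n): absence | vacation | teenage | federal
Reversed (n..1): federal | teenage | vacation | absence
Result = "federal teenage vacation absence"


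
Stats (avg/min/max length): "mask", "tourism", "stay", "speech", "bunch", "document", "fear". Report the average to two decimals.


Lengths: "mask"=4, "tourism"=7, "stay"=4, "speech"=6, "bunch"=5, "document"=8, "fear"=4
Sum = 38, Count = 7
Average = 38/7 = 5.43
= avg=5.43, min=4, max=8


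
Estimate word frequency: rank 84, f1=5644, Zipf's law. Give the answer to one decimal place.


Zipf's law: f(r) = f(1) / r
f(1) = 5644
f(84) = 5644 / 84
= 67.2 occurrences


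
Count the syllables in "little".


Word: "little"
Syllable breakdown: lit · tle
Counting: 2 parts
= 2 syllables


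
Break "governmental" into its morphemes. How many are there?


Word: "governmental"
Morphemes: govern / -ment / -al
Each morpheme carries meaning
= 3 morphemes


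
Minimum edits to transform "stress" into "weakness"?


Word 1: "stress" (length 6)
Word 2: "weakness" (length 8)
One optimal edit sequence (insert/delete/substitute each cost 1):
  1. insert 'w'  (+1)
  2. insert 'e'  (+1)
  3. substitute 's' -> 'a'  (+1)
  4. substitute 't' -> 'k'  (+1)
  5. substitute 'r' -> 'n'  (+1)
  6. keep 'e'
  7. keep 's'
  8. keep 's'
Total edit operations: 5
Edit distance = 5


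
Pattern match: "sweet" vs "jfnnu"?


Pattern of "sweet": [0, 1, 2, 2, 3]
Pattern of "jfnnu": [0, 1, 2, 2, 3]
Patterns match
Same pattern = Yes


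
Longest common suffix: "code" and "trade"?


Word 1: "code"
Word 2: "trade"
Comparing from end:
  Pos -1: 'e' == 'e'
  Pos -2: 'd' == 'd'
  Pos -3: 'o' != 'a' (stop)
LCS = "de" (length 2)


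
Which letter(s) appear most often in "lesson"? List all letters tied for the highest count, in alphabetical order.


Word: "lesson"
Letter counts:
  'e': 1
  'l': 1
  'n': 1
  'o': 1
  's': 2
Maximum count = 2
Most frequent = 's' (2 times each)


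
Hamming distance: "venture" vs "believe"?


Comparing character by character (same length = 7):
  Pos 0: 'v' vs 'b' !=
  Pos 1: 'e' vs 'e' =
  Pos 2: 'n' vs 'l' !=
  Pos 3: 't' vs 'i' !=
  Pos 4: 'u' vs 'e' !=
  Pos 5: 'r' vs 'v' !=
  Pos 6: 'e' vs 'e' =
Hamming distance = 5


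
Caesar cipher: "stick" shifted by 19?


Word: "stick"
Shift: 19
Each letter → (letter + shift) mod 26:
  's' (18) + 19 = 11 → 'l'
  't' (19) + 19 = 12 → 'm'
  'i' (8) + 19 = 1 → 'b'
  'c' (2) + 19 = 21 → 'v'
  'k' (10) + 19 = 3 → 'd'
Result = "lmbvd"


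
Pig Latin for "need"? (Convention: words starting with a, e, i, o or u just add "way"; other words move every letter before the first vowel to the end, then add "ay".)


Word: "need"
Starts with consonant(s) → move to end, add 'ay'
Consonant cluster: "n"
Pig Latin = "eednay"


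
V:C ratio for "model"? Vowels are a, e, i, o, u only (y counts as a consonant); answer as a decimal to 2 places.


Word: "model"
Vowels (a,e,i,o,u): 2
Consonants: 3
Ratio = 2/3
= 0.67


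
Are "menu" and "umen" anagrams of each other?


Word 1: "menu" → sorted: emnu
Word 2: "umen" → sorted: emnu
Same letters? emnu == emnu
Anagram = Yes


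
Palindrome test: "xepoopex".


Word: "xepoopex"
Reversed: "xepoopex"
Forward == Backward? xepoopex == xepoopex
Palindrome = Yes


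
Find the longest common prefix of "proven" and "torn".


Word 1: "proven"
Word 2: "torn"
Comparing from start:
  Pos 0: 'p' != 't' (stop)
LCP = "" (length 0)


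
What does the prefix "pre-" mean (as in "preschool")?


Prefix: pre-
Example: preschool (pre- + school)
Meaning = before


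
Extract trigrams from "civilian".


Word: "civilian" (length 8)
Number of trigrams = 8 - 3 + 1 = 6
  Position 0: "civ"
  Position 1: "ivi"
  Position 2: "vil"
  Position 3: "ili"
  Position 4: "lia"
  Position 5: "ian"
Trigrams = "civ", "ivi", "vil", "ili", "lia", "ian"


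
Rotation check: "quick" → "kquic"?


Word: "quick", Candidate: "kquic"
Method: check if candidate is substring of word+word
"quickquick" contains "kquic"? Yes
Is rotation = Yes


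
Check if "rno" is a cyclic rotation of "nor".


Word: "nor", Candidate: "rno"
Method: check if candidate is substring of word+word
"nornor" contains "rno"? Yes
Is rotation = Yes


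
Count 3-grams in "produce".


Word: "produce" (length 7)
Number of 3-grams = length - 3 + 1 = 7 - 3 + 1
= 5


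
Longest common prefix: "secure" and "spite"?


Word 1: "secure"
Word 2: "spite"
Comparing from start:
  Pos 0: 's' == 's'
  Pos 1: 'e' != 'p' (stop)
LCP = "s" (length 1)


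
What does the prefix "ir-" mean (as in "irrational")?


Prefix: ir-
Example: irrational = ir- + rational
Meaning = not


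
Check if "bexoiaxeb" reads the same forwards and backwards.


Word: "bexoiaxeb"
Reversed: "bexaioxeb"
Forward == Backward? bexoiaxeb != bexaioxeb
Palindrome = No


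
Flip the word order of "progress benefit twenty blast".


Original: "progress benefit twenty blast"
Words (1..n): progress | benefit | twenty | blast
Reversed (n..1): blast | twenty | benefit | progress
Result = "blast twenty benefit progress"


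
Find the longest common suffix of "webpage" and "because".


Word 1: "webpage"
Word 2: "because"
Comparing from end:
  Pos -1: 'e' == 'e'
  Pos -2: 'g' != 's' (stop)
LCS = "e" (length 1)


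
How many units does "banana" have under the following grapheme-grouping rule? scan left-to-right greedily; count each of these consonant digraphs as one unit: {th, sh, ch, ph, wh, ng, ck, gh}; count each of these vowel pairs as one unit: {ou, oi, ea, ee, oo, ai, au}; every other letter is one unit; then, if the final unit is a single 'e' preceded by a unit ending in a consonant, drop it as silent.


Word: "banana" (6 letters)
Left-to-right scan:
  [1] 'b' (letter)
  [2] 'a' (letter)
  [3] 'n' (letter)
  [4] 'a' (letter)
  [5] 'n' (letter)
  [6] 'a' (letter)
Units from scan: 6
Sound units = 6 units
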